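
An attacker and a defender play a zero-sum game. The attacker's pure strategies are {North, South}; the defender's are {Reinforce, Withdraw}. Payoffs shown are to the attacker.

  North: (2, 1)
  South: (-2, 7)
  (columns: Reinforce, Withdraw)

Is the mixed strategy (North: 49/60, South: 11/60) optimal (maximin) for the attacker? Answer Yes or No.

No

Against Reinforce this mix gives (49/60)·2 + (11/60)·(-2) = 19/15.
Against Withdraw this mix gives (49/60)·1 + (11/60)·7 = 21/10.
The defender will play Reinforce, holding the attacker to 19/15. Shifting weight toward the row that does better against Reinforce would raise this floor (the equalizing mix achieves 8/5 against both Reinforce and Withdraw), so the proposed strategy is not optimal.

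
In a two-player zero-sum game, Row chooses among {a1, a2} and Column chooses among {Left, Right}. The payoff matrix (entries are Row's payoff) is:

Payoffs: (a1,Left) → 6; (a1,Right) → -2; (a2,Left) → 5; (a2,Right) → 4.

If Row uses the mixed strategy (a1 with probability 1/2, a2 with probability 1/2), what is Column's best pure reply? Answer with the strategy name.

Right

If Column plays Left, Row's expected payoff is (1/2)·6 + (1/2)·5 = 11/2.
If Column plays Right, Row's expected payoff is (1/2)·(-2) + (1/2)·4 = 1.
Column minimizes Row's payoff; the smallest is 1, so the best response is Right.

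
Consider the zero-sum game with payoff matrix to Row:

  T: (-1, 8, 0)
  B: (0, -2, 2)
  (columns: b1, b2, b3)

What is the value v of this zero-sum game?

-2/11

Row minima: T → -1, B → -2; maximin = -1.
Column maxima: b1 → 0, b2 → 8, b3 → 2; minimax = 0.
-1 ≠ 0, so there is no saddle point; optimal play is mixed.
b3 is strictly dominated by b1 (it gives Row strictly more in every row), so Column never plays it.
On the remaining 2×2 (T, B vs b1, b2):
Let Row play T with probability p. Expected payoff against b1: (-1)p + 0(1−p) = −p; against b2: 8p + (-2)(1−p) = 10p − 2.
Setting these equal: −p = 10p − 2 ⇒ −11p = -2 ⇒ p = 2/11, and the value is (-1)·(2/11) = -2/11.
For Column: with q = P(b1), equating T's and B's payoffs gives −9q + 8 = 2q − 2 ⇒ q = 10/11.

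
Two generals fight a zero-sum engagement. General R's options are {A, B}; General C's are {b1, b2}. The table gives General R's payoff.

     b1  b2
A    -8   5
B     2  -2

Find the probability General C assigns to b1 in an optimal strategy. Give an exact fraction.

Row minima: A → -8, B → -2; maximin = -2.
Column maxima: b1 → 2, b2 → 5; minimax = 2.
-2 ≠ 2, so there is no saddle point; optimal play is mixed.
Let General R play A with probability p. Expected payoff against b1: (-8)p + 2(1−p) = −10p + 2; against b2: 5p + (-2)(1−p) = 7p − 2.
Setting these equal: −10p + 2 = 7p − 2 ⇒ −17p = -4 ⇒ p = 4/17, and the value is (-10)·(4/17) + 2 = -6/17.
For General C: with q = P(b1), equating A's and B's payoffs gives −13q + 5 = 4q − 2 ⇒ q = 7/17.

7/17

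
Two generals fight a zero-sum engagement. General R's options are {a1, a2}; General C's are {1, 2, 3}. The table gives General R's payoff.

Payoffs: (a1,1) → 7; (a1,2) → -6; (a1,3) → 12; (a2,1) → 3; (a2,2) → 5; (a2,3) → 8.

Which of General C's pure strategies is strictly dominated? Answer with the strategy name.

1 holds General R's payoff strictly below 3 in every row: 7 < 12, 3 < 8.
So 3 is strictly dominated for General C.

3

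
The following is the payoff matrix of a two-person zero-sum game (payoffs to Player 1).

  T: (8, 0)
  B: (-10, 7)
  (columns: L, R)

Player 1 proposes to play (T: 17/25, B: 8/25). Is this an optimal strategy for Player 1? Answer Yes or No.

Yes

Against L this mix gives (17/25)·8 + (8/25)·(-10) = 56/25.
Against R this mix gives (17/25)·0 + (8/25)·7 = 56/25.
All of Player 2's active replies (L, R) yield 56/25, and no column does worse for Player 1. The mix makes Player 2 indifferent and guarantees 56/25, so it is optimal.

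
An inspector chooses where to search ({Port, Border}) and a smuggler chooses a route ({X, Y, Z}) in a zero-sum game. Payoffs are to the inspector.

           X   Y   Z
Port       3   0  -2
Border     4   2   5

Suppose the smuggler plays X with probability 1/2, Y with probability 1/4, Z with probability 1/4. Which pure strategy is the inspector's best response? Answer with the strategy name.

Border

Expected payoff of Port: (1/2)·3 + (1/4)·0 + (1/4)·(-2) = 1.
Expected payoff of Border: (1/2)·4 + (1/4)·2 + (1/4)·5 = 15/4.
The largest is 15/4, so the inspector's best response is Border.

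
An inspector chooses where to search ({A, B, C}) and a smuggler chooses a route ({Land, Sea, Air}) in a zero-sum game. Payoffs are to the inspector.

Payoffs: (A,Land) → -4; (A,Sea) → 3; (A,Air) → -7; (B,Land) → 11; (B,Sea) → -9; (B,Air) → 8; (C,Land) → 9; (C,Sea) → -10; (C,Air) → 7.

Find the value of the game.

Row minima: A → -7, B → -9, C → -10; maximin = -7.
Column maxima: Land → 11, Sea → 3, Air → 8; minimax = 3.
-7 ≠ 3, so there is no saddle point; optimal play is mixed.
C is strictly dominated by B, so the inspector never plays it.
Land is strictly dominated by Air (it gives the inspector strictly more in every row), so the smuggler never plays it.
On the remaining 2×2 (A, B vs Sea, Air):
Let the inspector play A with probability p. Expected payoff against Sea: 3p + (-9)(1−p) = 12p − 9; against Air: (-7)p + 8(1−p) = −15p + 8.
Setting these equal: 12p − 9 = −15p + 8 ⇒ 27p = 17 ⇒ p = 17/27, and the value is (12)·(17/27) − 9 = -13/9.
For the smuggler: with q = P(Sea), equating A's and B's payoffs gives 10q − 7 = −17q + 8 ⇒ q = 5/9.

-13/9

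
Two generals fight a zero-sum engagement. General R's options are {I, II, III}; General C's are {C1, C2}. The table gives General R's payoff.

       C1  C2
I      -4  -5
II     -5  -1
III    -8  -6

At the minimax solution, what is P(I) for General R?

Row minima: I → -5, II → -5, III → -8; maximin = -5.
Column maxima: C1 → -4, C2 → -1; minimax = -4.
-5 ≠ -4, so there is no saddle point; optimal play is mixed.
III is strictly dominated by I, so General R never plays it.
On the remaining 2×2 (I, II vs C1, C2):
Let General R play I with probability p. Expected payoff against C1: (-4)p + (-5)(1−p) = p − 5; against C2: (-5)p + (-1)(1−p) = −4p − 1.
Setting these equal: p − 5 = −4p − 1 ⇒ 5p = 4 ⇒ p = 4/5, and the value is (1)·(4/5) − 5 = -21/5.
For General C: with q = P(C1), equating I's and II's payoffs gives q − 5 = −4q − 1 ⇒ q = 4/5.

4/5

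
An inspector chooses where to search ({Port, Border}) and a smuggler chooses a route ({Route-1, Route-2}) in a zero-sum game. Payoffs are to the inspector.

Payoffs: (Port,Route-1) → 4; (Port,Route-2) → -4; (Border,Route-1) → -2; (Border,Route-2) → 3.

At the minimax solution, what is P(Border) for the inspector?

8/13

Row minima: Port → -4, Border → -2; maximin = -2.
Column maxima: Route-1 → 4, Route-2 → 3; minimax = 3.
-2 ≠ 3, so there is no saddle point; optimal play is mixed.
Let the inspector play Port with probability p. Expected payoff against Route-1: 4p + (-2)(1−p) = 6p − 2; against Route-2: (-4)p + 3(1−p) = −7p + 3.
Setting these equal: 6p − 2 = −7p + 3 ⇒ 13p = 5 ⇒ p = 5/13, and the value is (6)·(5/13) − 2 = 4/13.
For the smuggler: with q = P(Route-1), equating Port's and Border's payoffs gives 8q − 4 = −5q + 3 ⇒ q = 7/13.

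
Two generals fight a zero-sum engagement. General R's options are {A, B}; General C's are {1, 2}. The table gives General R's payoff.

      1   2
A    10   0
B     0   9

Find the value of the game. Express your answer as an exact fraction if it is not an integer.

Row minima: A → 0, B → 0; maximin = 0.
Column maxima: 1 → 10, 2 → 9; minimax = 9.
0 ≠ 9, so there is no saddle point; optimal play is mixed.
Let General R play A with probability p. Expected payoff against 1: 10p + 0(1−p) = 10p; against 2: 0p + 9(1−p) = −9p + 9.
Setting these equal: 10p = −9p + 9 ⇒ 19p = 9 ⇒ p = 9/19, and the value is (10)·(9/19) = 90/19.
For General C: with q = P(1), equating A's and B's payoffs gives 10q = −9q + 9 ⇒ q = 9/19.

90/19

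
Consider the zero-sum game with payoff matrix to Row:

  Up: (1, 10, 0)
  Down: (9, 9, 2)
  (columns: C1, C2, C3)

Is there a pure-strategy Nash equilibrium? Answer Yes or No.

Yes

Row minima: Up → 0, Down → 2; maximin = 2.
Column maxima: C1 → 9, C2 → 10, C3 → 2; minimax = 2.
maximin = minimax = 2, so a saddle point exists.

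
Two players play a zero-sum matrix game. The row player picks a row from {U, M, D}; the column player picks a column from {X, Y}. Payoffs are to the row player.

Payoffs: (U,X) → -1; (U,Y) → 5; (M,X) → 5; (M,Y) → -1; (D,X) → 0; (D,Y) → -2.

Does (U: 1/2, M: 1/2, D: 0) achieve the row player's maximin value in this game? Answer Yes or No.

Yes

Against X this mix gives (1/2)·(-1) + (1/2)·5 = 2.
Against Y this mix gives (1/2)·5 + (1/2)·(-1) = 2.
All of the column player's active replies (X, Y) yield 2, and no column does worse for the row player. The mix makes the column player indifferent and guarantees 2, so it is optimal.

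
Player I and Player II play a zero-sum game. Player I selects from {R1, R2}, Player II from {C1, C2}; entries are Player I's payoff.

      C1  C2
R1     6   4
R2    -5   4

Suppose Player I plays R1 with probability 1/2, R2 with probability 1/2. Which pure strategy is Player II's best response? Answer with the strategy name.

If Player II plays C1, Player I's expected payoff is (1/2)·6 + (1/2)·(-5) = 1/2.
If Player II plays C2, Player I's expected payoff is (1/2)·4 + (1/2)·4 = 4.
Player II minimizes Player I's payoff; the smallest is 1/2, so the best response is C1.

C1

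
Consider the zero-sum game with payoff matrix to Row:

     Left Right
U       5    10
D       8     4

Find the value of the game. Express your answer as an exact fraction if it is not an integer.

Row minima: U → 5, D → 4; maximin = 5.
Column maxima: Left → 8, Right → 10; minimax = 8.
5 ≠ 8, so there is no saddle point; optimal play is mixed.
Let Row play U with probability p. Expected payoff against Left: 5p + 8(1−p) = −3p + 8; against Right: 10p + 4(1−p) = 6p + 4.
Setting these equal: −3p + 8 = 6p + 4 ⇒ −9p = -4 ⇒ p = 4/9, and the value is (-3)·(4/9) + 8 = 20/3.
For Column: with q = P(Left), equating U's and D's payoffs gives −5q + 10 = 4q + 4 ⇒ q = 2/3.

20/3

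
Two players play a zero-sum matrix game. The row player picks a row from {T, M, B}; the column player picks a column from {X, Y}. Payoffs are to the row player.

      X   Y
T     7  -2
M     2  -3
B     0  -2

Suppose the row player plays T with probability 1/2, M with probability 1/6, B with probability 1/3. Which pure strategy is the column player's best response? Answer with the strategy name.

Y

If the column player plays X, the row player's expected payoff is (1/2)·7 + (1/6)·2 + (1/3)·0 = 23/6.
If the column player plays Y, the row player's expected payoff is (1/2)·(-2) + (1/6)·(-3) + (1/3)·(-2) = -13/6.
The column player minimizes the row player's payoff; the smallest is -13/6, so the best response is Y.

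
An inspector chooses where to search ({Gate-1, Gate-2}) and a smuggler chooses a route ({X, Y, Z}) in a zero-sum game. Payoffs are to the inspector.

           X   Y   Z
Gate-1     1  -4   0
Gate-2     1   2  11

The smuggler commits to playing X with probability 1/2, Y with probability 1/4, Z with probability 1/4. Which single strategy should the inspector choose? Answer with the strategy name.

Gate-2

Expected payoff of Gate-1: (1/2)·1 + (1/4)·(-4) + (1/4)·0 = -1/2.
Expected payoff of Gate-2: (1/2)·1 + (1/4)·2 + (1/4)·11 = 15/4.
The largest is 15/4, so the inspector's best response is Gate-2.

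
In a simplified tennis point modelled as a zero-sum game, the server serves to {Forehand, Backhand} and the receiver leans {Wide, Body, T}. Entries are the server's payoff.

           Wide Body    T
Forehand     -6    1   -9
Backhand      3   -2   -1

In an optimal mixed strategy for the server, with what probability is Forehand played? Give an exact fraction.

1/11

Row minima: Forehand → -9, Backhand → -2; maximin = -2.
Column maxima: Wide → 3, Body → 1, T → -1; minimax = -1.
-2 ≠ -1, so there is no saddle point; optimal play is mixed.
Wide is strictly dominated by T (it gives the server strictly more in every row), so the receiver never plays it.
On the remaining 2×2 (Forehand, Backhand vs Body, T):
Let the server play Forehand with probability p. Expected payoff against Body: 1p + (-2)(1−p) = 3p − 2; against T: (-9)p + (-1)(1−p) = −8p − 1.
Setting these equal: 3p − 2 = −8p − 1 ⇒ 11p = 1 ⇒ p = 1/11, and the value is (3)·(1/11) − 2 = -19/11.
For the receiver: with q = P(Body), equating Forehand's and Backhand's payoffs gives 10q − 9 = −q − 1 ⇒ q = 8/11.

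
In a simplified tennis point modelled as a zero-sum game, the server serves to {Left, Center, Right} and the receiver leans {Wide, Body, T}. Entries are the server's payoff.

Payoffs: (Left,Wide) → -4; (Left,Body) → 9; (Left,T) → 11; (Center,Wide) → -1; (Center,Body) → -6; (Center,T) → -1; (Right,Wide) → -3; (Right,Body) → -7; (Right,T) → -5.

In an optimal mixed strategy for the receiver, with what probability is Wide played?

5/6

Row minima: Left → -4, Center → -6, Right → -7; maximin = -4.
Column maxima: Wide → -1, Body → 9, T → 11; minimax = -1.
-4 ≠ -1, so there is no saddle point; optimal play is mixed.
Right is strictly dominated by Center, so the server never plays it.
T is strictly dominated by Body (it gives the server strictly more in every row), so the receiver never plays it.
On the remaining 2×2 (Left, Center vs Wide, Body):
Let the server play Left with probability p. Expected payoff against Wide: (-4)p + (-1)(1−p) = −3p − 1; against Body: 9p + (-6)(1−p) = 15p − 6.
Setting these equal: −3p − 1 = 15p − 6 ⇒ −18p = -5 ⇒ p = 5/18, and the value is (-3)·(5/18) − 1 = -11/6.
For the receiver: with q = P(Wide), equating Left's and Center's payoffs gives −13q + 9 = 5q − 6 ⇒ q = 5/6.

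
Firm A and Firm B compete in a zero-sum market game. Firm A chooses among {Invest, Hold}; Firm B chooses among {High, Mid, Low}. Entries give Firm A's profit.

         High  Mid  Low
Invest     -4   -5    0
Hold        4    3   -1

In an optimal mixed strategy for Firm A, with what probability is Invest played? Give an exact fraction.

4/9

Row minima: Invest → -5, Hold → -1; maximin = -1.
Column maxima: High → 4, Mid → 3, Low → 0; minimax = 0.
-1 ≠ 0, so there is no saddle point; optimal play is mixed.
High is strictly dominated by Mid (it gives Firm A strictly more in every row), so Firm B never plays it.
On the remaining 2×2 (Invest, Hold vs Mid, Low):
Let Firm A play Invest with probability p. Expected payoff against Mid: (-5)p + 3(1−p) = −8p + 3; against Low: 0p + (-1)(1−p) = p − 1.
Setting these equal: −8p + 3 = p − 1 ⇒ −9p = -4 ⇒ p = 4/9, and the value is (-8)·(4/9) + 3 = -5/9.
For Firm B: with q = P(Mid), equating Invest's and Hold's payoffs gives −5q = 4q − 1 ⇒ q = 1/9.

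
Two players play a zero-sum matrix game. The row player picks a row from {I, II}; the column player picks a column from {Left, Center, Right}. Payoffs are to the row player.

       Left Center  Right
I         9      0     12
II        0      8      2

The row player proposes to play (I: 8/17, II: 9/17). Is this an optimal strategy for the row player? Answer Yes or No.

Against Left this mix gives (8/17)·9 + (9/17)·0 = 72/17.
Against Center this mix gives (8/17)·0 + (9/17)·8 = 72/17.
Against Right this mix gives (8/17)·12 + (9/17)·2 = 114/17.
All of the column player's active replies (Left, Center) yield 72/17, and no column does worse for the row player. The mix makes the column player indifferent and guarantees 72/17, so it is optimal.

Yes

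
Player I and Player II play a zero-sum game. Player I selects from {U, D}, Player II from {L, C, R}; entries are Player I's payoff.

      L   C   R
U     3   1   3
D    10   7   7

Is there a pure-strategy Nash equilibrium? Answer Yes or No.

Yes

Row minima: U → 1, D → 7; maximin = 7.
Column maxima: L → 10, C → 7, R → 7; minimax = 7.
maximin = minimax = 7, so a saddle point exists.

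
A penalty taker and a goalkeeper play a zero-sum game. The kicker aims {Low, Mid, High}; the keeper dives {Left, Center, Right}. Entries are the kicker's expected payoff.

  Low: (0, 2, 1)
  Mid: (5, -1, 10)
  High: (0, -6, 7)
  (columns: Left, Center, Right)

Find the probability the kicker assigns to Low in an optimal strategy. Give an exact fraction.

Row minima: Low → 0, Mid → -1, High → -6; maximin = 0.
Column maxima: Left → 5, Center → 2, Right → 10; minimax = 2.
0 ≠ 2, so there is no saddle point; optimal play is mixed.
High is strictly dominated by Mid, so the kicker never plays it.
Right is strictly dominated by Left (it gives the kicker strictly more in every row), so the keeper never plays it.
On the remaining 2×2 (Low, Mid vs Left, Center):
Let the kicker play Low with probability p. Expected payoff against Left: 0p + 5(1−p) = −5p + 5; against Center: 2p + (-1)(1−p) = 3p − 1.
Setting these equal: −5p + 5 = 3p − 1 ⇒ −8p = -6 ⇒ p = 3/4, and the value is (-5)·(3/4) + 5 = 5/4.
For the keeper: with q = P(Left), equating Low's and Mid's payoffs gives −2q + 2 = 6q − 1 ⇒ q = 3/8.

3/4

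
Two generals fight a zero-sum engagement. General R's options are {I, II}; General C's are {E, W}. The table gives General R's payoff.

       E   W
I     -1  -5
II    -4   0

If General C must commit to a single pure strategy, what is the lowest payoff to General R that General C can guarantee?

-1

Column maxima: E → -1, W → 0.
The smallest of these is -1.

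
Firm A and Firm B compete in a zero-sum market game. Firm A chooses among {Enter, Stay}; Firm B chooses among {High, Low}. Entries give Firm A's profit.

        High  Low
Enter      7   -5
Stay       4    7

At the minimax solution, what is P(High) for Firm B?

4/5

Row minima: Enter → -5, Stay → 4; maximin = 4.
Column maxima: High → 7, Low → 7; minimax = 7.
4 ≠ 7, so there is no saddle point; optimal play is mixed.
Let Firm A play Enter with probability p. Expected payoff against High: 7p + 4(1−p) = 3p + 4; against Low: (-5)p + 7(1−p) = −12p + 7.
Setting these equal: 3p + 4 = −12p + 7 ⇒ 15p = 3 ⇒ p = 1/5, and the value is (3)·(1/5) + 4 = 23/5.
For Firm B: with q = P(High), equating Enter's and Stay's payoffs gives 12q − 5 = −3q + 7 ⇒ q = 4/5.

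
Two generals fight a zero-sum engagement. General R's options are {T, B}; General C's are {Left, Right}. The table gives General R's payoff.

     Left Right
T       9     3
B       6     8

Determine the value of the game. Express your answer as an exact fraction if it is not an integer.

27/4

Row minima: T → 3, B → 6; maximin = 6.
Column maxima: Left → 9, Right → 8; minimax = 8.
6 ≠ 8, so there is no saddle point; optimal play is mixed.
Let General R play T with probability p. Expected payoff against Left: 9p + 6(1−p) = 3p + 6; against Right: 3p + 8(1−p) = −5p + 8.
Setting these equal: 3p + 6 = −5p + 8 ⇒ 8p = 2 ⇒ p = 1/4, and the value is (3)·(1/4) + 6 = 27/4.
For General C: with q = P(Left), equating T's and B's payoffs gives 6q + 3 = −2q + 8 ⇒ q = 5/8.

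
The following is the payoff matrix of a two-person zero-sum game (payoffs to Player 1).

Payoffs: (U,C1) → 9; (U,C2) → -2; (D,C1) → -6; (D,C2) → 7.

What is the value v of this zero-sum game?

17/8

Row minima: U → -2, D → -6; maximin = -2.
Column maxima: C1 → 9, C2 → 7; minimax = 7.
-2 ≠ 7, so there is no saddle point; optimal play is mixed.
Let Player 1 play U with probability p. Expected payoff against C1: 9p + (-6)(1−p) = 15p − 6; against C2: (-2)p + 7(1−p) = −9p + 7.
Setting these equal: 15p − 6 = −9p + 7 ⇒ 24p = 13 ⇒ p = 13/24, and the value is (15)·(13/24) − 6 = 17/8.
For Player 2: with q = P(C1), equating U's and D's payoffs gives 11q − 2 = −13q + 7 ⇒ q = 3/8.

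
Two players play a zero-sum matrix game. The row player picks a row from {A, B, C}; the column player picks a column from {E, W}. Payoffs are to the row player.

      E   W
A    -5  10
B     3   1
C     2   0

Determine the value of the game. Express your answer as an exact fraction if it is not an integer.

35/17

Row minima: A → -5, B → 1, C → 0; maximin = 1.
Column maxima: E → 3, W → 10; minimax = 3.
1 ≠ 3, so there is no saddle point; optimal play is mixed.
C is strictly dominated by B, so the row player never plays it.
On the remaining 2×2 (A, B vs E, W):
Let the row player play A with probability p. Expected payoff against E: (-5)p + 3(1−p) = −8p + 3; against W: 10p + 1(1−p) = 9p + 1.
Setting these equal: −8p + 3 = 9p + 1 ⇒ −17p = -2 ⇒ p = 2/17, and the value is (-8)·(2/17) + 3 = 35/17.
For the column player: with q = P(E), equating A's and B's payoffs gives −15q + 10 = 2q + 1 ⇒ q = 9/17.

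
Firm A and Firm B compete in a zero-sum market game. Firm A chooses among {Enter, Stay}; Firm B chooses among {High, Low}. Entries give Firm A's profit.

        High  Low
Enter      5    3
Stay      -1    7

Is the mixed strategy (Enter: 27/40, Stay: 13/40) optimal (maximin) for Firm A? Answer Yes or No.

No

Against High this mix gives (27/40)·5 + (13/40)·(-1) = 61/20.
Against Low this mix gives (27/40)·3 + (13/40)·7 = 43/10.
Firm B will play High, holding Firm A to 61/20. Shifting weight toward the row that does better against High would raise this floor (the equalizing mix achieves 19/5 against both High and Low), so the proposed strategy is not optimal.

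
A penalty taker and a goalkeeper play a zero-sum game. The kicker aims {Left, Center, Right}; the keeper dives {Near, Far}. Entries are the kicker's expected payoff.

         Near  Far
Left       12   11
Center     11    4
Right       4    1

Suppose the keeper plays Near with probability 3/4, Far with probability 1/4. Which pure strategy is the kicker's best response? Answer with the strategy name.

Left

Expected payoff of Left: (3/4)·12 + (1/4)·11 = 47/4.
Expected payoff of Center: (3/4)·11 + (1/4)·4 = 37/4.
Expected payoff of Right: (3/4)·4 + (1/4)·1 = 13/4.
The largest is 47/4, so the kicker's best response is Left.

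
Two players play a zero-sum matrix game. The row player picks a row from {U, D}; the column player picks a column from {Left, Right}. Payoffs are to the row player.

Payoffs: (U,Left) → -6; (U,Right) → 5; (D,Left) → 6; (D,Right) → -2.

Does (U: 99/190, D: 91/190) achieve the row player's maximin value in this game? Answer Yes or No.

Against Left this mix gives (99/190)·(-6) + (91/190)·6 = -24/95.
Against Right this mix gives (99/190)·5 + (91/190)·(-2) = 313/190.
The column player will play Left, holding the row player to -24/95. Shifting weight toward the row that does better against Left would raise this floor (the equalizing mix achieves 18/19 against both Left and Right), so the proposed strategy is not optimal.

No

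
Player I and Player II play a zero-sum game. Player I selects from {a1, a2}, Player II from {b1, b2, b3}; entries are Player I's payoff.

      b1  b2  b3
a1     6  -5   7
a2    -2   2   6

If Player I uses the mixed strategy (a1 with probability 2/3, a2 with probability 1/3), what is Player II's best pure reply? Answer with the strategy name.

If Player II plays b1, Player I's expected payoff is (2/3)·6 + (1/3)·(-2) = 10/3.
If Player II plays b2, Player I's expected payoff is (2/3)·(-5) + (1/3)·2 = -8/3.
If Player II plays b3, Player I's expected payoff is (2/3)·7 + (1/3)·6 = 20/3.
Player II minimizes Player I's payoff; the smallest is -8/3, so the best response is b2.

b2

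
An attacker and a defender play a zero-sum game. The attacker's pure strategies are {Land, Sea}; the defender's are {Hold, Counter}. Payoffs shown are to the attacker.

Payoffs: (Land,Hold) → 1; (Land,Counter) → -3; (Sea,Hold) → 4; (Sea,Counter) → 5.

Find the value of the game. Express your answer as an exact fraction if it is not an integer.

Row minima: Land → -3, Sea → 4; maximin = 4.
Column maxima: Hold → 4, Counter → 5; minimax = 4.
Since maximin = minimax = 4, there is a saddle point and the value is 4.

4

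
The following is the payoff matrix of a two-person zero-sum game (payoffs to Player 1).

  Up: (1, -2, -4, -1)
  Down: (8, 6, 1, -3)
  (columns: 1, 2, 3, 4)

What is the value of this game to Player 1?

Row minima: Up → -4, Down → -3; maximin = -3.
Column maxima: 1 → 8, 2 → 6, 3 → 1, 4 → -1; minimax = -1.
-3 ≠ -1, so there is no saddle point; optimal play is mixed.
1 is strictly dominated by 2 (it gives Player 1 strictly more in every row), so Player 2 never plays it.
2 is strictly dominated by 3 (it gives Player 1 strictly more in every row), so Player 2 never plays it.
On the remaining 2×2 (Up, Down vs 3, 4):
Let Player 1 play Up with probability p. Expected payoff against 3: (-4)p + 1(1−p) = −5p + 1; against 4: (-1)p + (-3)(1−p) = 2p − 3.
Setting these equal: −5p + 1 = 2p − 3 ⇒ −7p = -4 ⇒ p = 4/7, and the value is (-5)·(4/7) + 1 = -13/7.
For Player 2: with q = P(3), equating Up's and Down's payoffs gives −3q − 1 = 4q − 3 ⇒ q = 2/7.

-13/7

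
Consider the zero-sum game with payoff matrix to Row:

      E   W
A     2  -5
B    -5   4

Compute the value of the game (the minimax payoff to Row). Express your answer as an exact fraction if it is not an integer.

Row minima: A → -5, B → -5; maximin = -5.
Column maxima: E → 2, W → 4; minimax = 2.
-5 ≠ 2, so there is no saddle point; optimal play is mixed.
Let Row play A with probability p. Expected payoff against E: 2p + (-5)(1−p) = 7p − 5; against W: (-5)p + 4(1−p) = −9p + 4.
Setting these equal: 7p − 5 = −9p + 4 ⇒ 16p = 9 ⇒ p = 9/16, and the value is (7)·(9/16) − 5 = -17/16.
For Column: with q = P(E), equating A's and B's payoffs gives 7q − 5 = −9q + 4 ⇒ q = 9/16.

-17/16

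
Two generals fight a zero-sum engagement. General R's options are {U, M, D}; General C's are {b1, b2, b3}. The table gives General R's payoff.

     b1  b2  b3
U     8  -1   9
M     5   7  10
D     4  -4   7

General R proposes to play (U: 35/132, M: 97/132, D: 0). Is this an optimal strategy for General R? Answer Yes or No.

No

Against b1 this mix gives (35/132)·8 + (97/132)·5 = 255/44.
Against b2 this mix gives (35/132)·(-1) + (97/132)·7 = 161/33.
Against b3 this mix gives (35/132)·9 + (97/132)·10 = 1285/132.
General C will play b2, holding General R to 161/33. Shifting weight toward the row that does better against b2 would raise this floor (the equalizing mix achieves 61/11 against both b2 and b1), so the proposed strategy is not optimal.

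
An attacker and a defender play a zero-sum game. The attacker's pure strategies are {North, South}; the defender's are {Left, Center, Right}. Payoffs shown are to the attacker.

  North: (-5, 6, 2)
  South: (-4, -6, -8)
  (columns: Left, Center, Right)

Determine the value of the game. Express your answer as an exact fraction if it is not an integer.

-48/11

Row minima: North → -5, South → -8; maximin = -5.
Column maxima: Left → -4, Center → 6, Right → 2; minimax = -4.
-5 ≠ -4, so there is no saddle point; optimal play is mixed.
Center is strictly dominated by Right (it gives the attacker strictly more in every row), so the defender never plays it.
On the remaining 2×2 (North, South vs Left, Right):
Let the attacker play North with probability p. Expected payoff against Left: (-5)p + (-4)(1−p) = −p − 4; against Right: 2p + (-8)(1−p) = 10p − 8.
Setting these equal: −p − 4 = 10p − 8 ⇒ −11p = -4 ⇒ p = 4/11, and the value is (-1)·(4/11) − 4 = -48/11.
For the defender: with q = P(Left), equating North's and South's payoffs gives −7q + 2 = 4q − 8 ⇒ q = 10/11.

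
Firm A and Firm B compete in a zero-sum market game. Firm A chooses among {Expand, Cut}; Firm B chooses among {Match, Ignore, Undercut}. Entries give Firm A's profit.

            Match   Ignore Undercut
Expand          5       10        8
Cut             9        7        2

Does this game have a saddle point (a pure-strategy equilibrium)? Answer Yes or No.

Row minima: Expand → 5, Cut → 2; maximin = 5.
Column maxima: Match → 9, Ignore → 10, Undercut → 8; minimax = 8.
5 ≠ 8, so no pure-strategy equilibrium exists.

No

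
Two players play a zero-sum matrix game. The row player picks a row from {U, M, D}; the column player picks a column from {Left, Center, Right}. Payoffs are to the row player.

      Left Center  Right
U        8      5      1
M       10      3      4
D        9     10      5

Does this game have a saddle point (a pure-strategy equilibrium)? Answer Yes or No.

Yes

Row minima: U → 1, M → 3, D → 5; maximin = 5.
Column maxima: Left → 10, Center → 10, Right → 5; minimax = 5.
maximin = minimax = 5, so a saddle point exists.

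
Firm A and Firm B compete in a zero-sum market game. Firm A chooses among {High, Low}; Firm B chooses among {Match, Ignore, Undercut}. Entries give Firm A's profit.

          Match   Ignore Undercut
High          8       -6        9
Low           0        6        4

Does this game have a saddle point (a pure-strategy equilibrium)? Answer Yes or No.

Row minima: High → -6, Low → 0; maximin = 0.
Column maxima: Match → 8, Ignore → 6, Undercut → 9; minimax = 6.
0 ≠ 6, so no pure-strategy equilibrium exists.

No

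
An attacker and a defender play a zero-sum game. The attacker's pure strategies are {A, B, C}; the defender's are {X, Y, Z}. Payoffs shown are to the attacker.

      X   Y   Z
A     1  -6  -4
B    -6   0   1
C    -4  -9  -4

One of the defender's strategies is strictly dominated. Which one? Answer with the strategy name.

Z

Y holds the attacker's payoff strictly below Z in every row: -6 < -4, 0 < 1, -9 < -4.
So Z is strictly dominated for the defender.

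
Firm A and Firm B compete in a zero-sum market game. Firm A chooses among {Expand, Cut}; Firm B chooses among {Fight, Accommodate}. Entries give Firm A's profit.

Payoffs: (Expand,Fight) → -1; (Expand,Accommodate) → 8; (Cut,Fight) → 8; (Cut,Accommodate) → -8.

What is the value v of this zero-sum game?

56/25

Row minima: Expand → -1, Cut → -8; maximin = -1.
Column maxima: Fight → 8, Accommodate → 8; minimax = 8.
-1 ≠ 8, so there is no saddle point; optimal play is mixed.
Let Firm A play Expand with probability p. Expected payoff against Fight: (-1)p + 8(1−p) = −9p + 8; against Accommodate: 8p + (-8)(1−p) = 16p − 8.
Setting these equal: −9p + 8 = 16p − 8 ⇒ −25p = -16 ⇒ p = 16/25, and the value is (-9)·(16/25) + 8 = 56/25.
For Firm B: with q = P(Fight), equating Expand's and Cut's payoffs gives −9q + 8 = 16q − 8 ⇒ q = 16/25.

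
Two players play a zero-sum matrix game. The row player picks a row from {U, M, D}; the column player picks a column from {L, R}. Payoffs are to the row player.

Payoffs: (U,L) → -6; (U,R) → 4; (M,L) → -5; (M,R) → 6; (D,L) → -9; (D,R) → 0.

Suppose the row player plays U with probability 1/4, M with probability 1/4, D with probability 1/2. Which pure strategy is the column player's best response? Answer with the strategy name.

L

If the column player plays L, the row player's expected payoff is (1/4)·(-6) + (1/4)·(-5) + (1/2)·(-9) = -29/4.
If the column player plays R, the row player's expected payoff is (1/4)·4 + (1/4)·6 + (1/2)·0 = 5/2.
The column player minimizes the row player's payoff; the smallest is -29/4, so the best response is L.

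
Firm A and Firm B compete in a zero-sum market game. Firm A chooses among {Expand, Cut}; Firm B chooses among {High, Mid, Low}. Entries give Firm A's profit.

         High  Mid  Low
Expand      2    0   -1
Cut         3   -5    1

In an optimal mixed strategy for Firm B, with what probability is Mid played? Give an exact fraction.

Row minima: Expand → -1, Cut → -5; maximin = -1.
Column maxima: High → 3, Mid → 0, Low → 1; minimax = 0.
-1 ≠ 0, so there is no saddle point; optimal play is mixed.
High is strictly dominated by Mid (it gives Firm A strictly more in every row), so Firm B never plays it.
On the remaining 2×2 (Expand, Cut vs Mid, Low):
Let Firm A play Expand with probability p. Expected payoff against Mid: 0p + (-5)(1−p) = 5p − 5; against Low: (-1)p + 1(1−p) = −2p + 1.
Setting these equal: 5p − 5 = −2p + 1 ⇒ 7p = 6 ⇒ p = 6/7, and the value is (5)·(6/7) − 5 = -5/7.
For Firm B: with q = P(Mid), equating Expand's and Cut's payoffs gives q − 1 = −6q + 1 ⇒ q = 2/7.

2/7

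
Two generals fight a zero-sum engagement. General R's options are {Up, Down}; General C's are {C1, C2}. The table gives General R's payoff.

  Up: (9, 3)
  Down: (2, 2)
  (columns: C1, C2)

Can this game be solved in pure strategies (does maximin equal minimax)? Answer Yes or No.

Yes

Row minima: Up → 3, Down → 2; maximin = 3.
Column maxima: C1 → 9, C2 → 3; minimax = 3.
maximin = minimax = 3, so a saddle point exists.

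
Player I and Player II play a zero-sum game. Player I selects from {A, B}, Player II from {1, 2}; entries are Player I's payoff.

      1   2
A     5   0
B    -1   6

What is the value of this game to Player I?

5/2

Row minima: A → 0, B → -1; maximin = 0.
Column maxima: 1 → 5, 2 → 6; minimax = 5.
0 ≠ 5, so there is no saddle point; optimal play is mixed.
Let Player I play A with probability p. Expected payoff against 1: 5p + (-1)(1−p) = 6p − 1; against 2: 0p + 6(1−p) = −6p + 6.
Setting these equal: 6p − 1 = −6p + 6 ⇒ 12p = 7 ⇒ p = 7/12, and the value is (6)·(7/12) − 1 = 5/2.
For Player II: with q = P(1), equating A's and B's payoffs gives 5q = −7q + 6 ⇒ q = 1/2.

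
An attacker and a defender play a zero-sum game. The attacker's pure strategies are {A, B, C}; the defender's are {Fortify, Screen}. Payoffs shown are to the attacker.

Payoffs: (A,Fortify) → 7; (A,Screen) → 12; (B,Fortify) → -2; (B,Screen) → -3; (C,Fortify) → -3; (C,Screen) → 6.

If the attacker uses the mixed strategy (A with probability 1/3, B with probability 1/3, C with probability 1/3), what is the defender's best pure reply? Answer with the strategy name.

Fortify

If the defender plays Fortify, the attacker's expected payoff is (1/3)·7 + (1/3)·(-2) + (1/3)·(-3) = 2/3.
If the defender plays Screen, the attacker's expected payoff is (1/3)·12 + (1/3)·(-3) + (1/3)·6 = 5.
The defender minimizes the attacker's payoff; the smallest is 2/3, so the best response is Fortify.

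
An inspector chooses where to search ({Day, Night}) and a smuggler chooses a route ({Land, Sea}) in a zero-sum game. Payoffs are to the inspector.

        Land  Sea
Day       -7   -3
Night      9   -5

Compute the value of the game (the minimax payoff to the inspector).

Row minima: Day → -7, Night → -5; maximin = -5.
Column maxima: Land → 9, Sea → -3; minimax = -3.
-5 ≠ -3, so there is no saddle point; optimal play is mixed.
Let the inspector play Day with probability p. Expected payoff against Land: (-7)p + 9(1−p) = −16p + 9; against Sea: (-3)p + (-5)(1−p) = 2p − 5.
Setting these equal: −16p + 9 = 2p − 5 ⇒ −18p = -14 ⇒ p = 7/9, and the value is (-16)·(7/9) + 9 = -31/9.
For the smuggler: with q = P(Land), equating Day's and Night's payoffs gives −4q − 3 = 14q − 5 ⇒ q = 1/9.

-31/9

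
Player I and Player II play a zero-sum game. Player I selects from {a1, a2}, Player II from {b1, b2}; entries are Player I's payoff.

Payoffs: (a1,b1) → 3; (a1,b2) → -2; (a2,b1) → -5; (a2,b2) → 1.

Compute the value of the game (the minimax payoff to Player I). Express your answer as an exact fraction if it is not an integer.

-7/11

Row minima: a1 → -2, a2 → -5; maximin = -2.
Column maxima: b1 → 3, b2 → 1; minimax = 1.
-2 ≠ 1, so there is no saddle point; optimal play is mixed.
Let Player I play a1 with probability p. Expected payoff against b1: 3p + (-5)(1−p) = 8p − 5; against b2: (-2)p + 1(1−p) = −3p + 1.
Setting these equal: 8p − 5 = −3p + 1 ⇒ 11p = 6 ⇒ p = 6/11, and the value is (8)·(6/11) − 5 = -7/11.
For Player II: with q = P(b1), equating a1's and a2's payoffs gives 5q − 2 = −6q + 1 ⇒ q = 3/11.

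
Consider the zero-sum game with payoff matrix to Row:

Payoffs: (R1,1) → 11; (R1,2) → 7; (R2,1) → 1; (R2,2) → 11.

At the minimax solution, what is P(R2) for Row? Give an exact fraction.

2/7

Row minima: R1 → 7, R2 → 1; maximin = 7.
Column maxima: 1 → 11, 2 → 11; minimax = 11.
7 ≠ 11, so there is no saddle point; optimal play is mixed.
Let Row play R1 with probability p. Expected payoff against 1: 11p + 1(1−p) = 10p + 1; against 2: 7p + 11(1−p) = −4p + 11.
Setting these equal: 10p + 1 = −4p + 11 ⇒ 14p = 10 ⇒ p = 5/7, and the value is (10)·(5/7) + 1 = 57/7.
For Column: with q = P(1), equating R1's and R2's payoffs gives 4q + 7 = −10q + 11 ⇒ q = 2/7.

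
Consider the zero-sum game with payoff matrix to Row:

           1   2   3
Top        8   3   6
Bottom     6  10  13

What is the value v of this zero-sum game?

62/9

Row minima: Top → 3, Bottom → 6; maximin = 6.
Column maxima: 1 → 8, 2 → 10, 3 → 13; minimax = 8.
6 ≠ 8, so there is no saddle point; optimal play is mixed.
3 is strictly dominated by 2 (it gives Row strictly more in every row), so Column never plays it.
On the remaining 2×2 (Top, Bottom vs 1, 2):
Let Row play Top with probability p. Expected payoff against 1: 8p + 6(1−p) = 2p + 6; against 2: 3p + 10(1−p) = −7p + 10.
Setting these equal: 2p + 6 = −7p + 10 ⇒ 9p = 4 ⇒ p = 4/9, and the value is (2)·(4/9) + 6 = 62/9.
For Column: with q = P(1), equating Top's and Bottom's payoffs gives 5q + 3 = −4q + 10 ⇒ q = 7/9.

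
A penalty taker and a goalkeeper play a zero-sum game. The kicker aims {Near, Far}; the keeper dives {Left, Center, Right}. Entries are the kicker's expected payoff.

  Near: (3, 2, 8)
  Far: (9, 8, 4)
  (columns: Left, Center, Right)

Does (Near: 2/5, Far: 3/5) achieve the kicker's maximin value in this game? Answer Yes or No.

Against Left this mix gives (2/5)·3 + (3/5)·9 = 33/5.
Against Center this mix gives (2/5)·2 + (3/5)·8 = 28/5.
Against Right this mix gives (2/5)·8 + (3/5)·4 = 28/5.
All of the keeper's active replies (Center, Right) yield 28/5, and no column does worse for the kicker. The mix makes the keeper indifferent and guarantees 28/5, so it is optimal.

Yes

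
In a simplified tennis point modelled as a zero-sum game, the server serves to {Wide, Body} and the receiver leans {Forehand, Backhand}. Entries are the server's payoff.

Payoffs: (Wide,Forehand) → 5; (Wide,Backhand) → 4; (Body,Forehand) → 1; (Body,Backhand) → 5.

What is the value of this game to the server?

Row minima: Wide → 4, Body → 1; maximin = 4.
Column maxima: Forehand → 5, Backhand → 5; minimax = 5.
4 ≠ 5, so there is no saddle point; optimal play is mixed.
Let the server play Wide with probability p. Expected payoff against Forehand: 5p + 1(1−p) = 4p + 1; against Backhand: 4p + 5(1−p) = −p + 5.
Setting these equal: 4p + 1 = −p + 5 ⇒ 5p = 4 ⇒ p = 4/5, and the value is (4)·(4/5) + 1 = 21/5.
For the receiver: with q = P(Forehand), equating Wide's and Body's payoffs gives q + 4 = −4q + 5 ⇒ q = 1/5.

21/5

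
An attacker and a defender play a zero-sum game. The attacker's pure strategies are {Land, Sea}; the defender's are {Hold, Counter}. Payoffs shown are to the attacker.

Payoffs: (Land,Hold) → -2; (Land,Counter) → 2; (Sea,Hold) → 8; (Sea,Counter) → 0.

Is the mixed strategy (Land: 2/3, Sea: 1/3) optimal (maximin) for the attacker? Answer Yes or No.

Against Hold this mix gives (2/3)·(-2) + (1/3)·8 = 4/3.
Against Counter this mix gives (2/3)·2 + (1/3)·0 = 4/3.
All of the defender's active replies (Hold, Counter) yield 4/3, and no column does worse for the attacker. The mix makes the defender indifferent and guarantees 4/3, so it is optimal.

Yes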